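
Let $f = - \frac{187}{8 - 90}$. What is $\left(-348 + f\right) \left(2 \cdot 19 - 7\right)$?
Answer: $- \frac{878819}{82} \approx -10717.0$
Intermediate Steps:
$f = \frac{187}{82}$ ($f = - \frac{187}{8 - 90} = - \frac{187}{-82} = \left(-187\right) \left(- \frac{1}{82}\right) = \frac{187}{82} \approx 2.2805$)
$\left(-348 + f\right) \left(2 \cdot 19 - 7\right) = \left(-348 + \frac{187}{82}\right) \left(2 \cdot 19 - 7\right) = - \frac{28349 \left(38 - 7\right)}{82} = \left(- \frac{28349}{82}\right) 31 = - \frac{878819}{82}$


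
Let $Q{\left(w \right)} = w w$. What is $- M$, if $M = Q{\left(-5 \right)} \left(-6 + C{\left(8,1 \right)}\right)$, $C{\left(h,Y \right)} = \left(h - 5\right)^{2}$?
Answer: $-75$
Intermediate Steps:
$C{\left(h,Y \right)} = \left(-5 + h\right)^{2}$
$Q{\left(w \right)} = w^{2}$
$M = 75$ ($M = \left(-5\right)^{2} \left(-6 + \left(-5 + 8\right)^{2}\right) = 25 \left(-6 + 3^{2}\right) = 25 \left(-6 + 9\right) = 25 \cdot 3 = 75$)
$- M = \left(-1\right) 75 = -75$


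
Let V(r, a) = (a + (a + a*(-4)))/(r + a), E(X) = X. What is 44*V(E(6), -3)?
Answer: 88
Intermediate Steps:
V(r, a) = -2*a/(a + r) (V(r, a) = (a + (a - 4*a))/(a + r) = (a - 3*a)/(a + r) = (-2*a)/(a + r) = -2*a/(a + r))
44*V(E(6), -3) = 44*(-2*(-3)/(-3 + 6)) = 44*(-2*(-3)/3) = 44*(-2*(-3)*⅓) = 44*2 = 88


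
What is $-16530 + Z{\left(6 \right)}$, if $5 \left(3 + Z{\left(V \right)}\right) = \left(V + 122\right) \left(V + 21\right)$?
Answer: $- \frac{79209}{5} \approx -15842.0$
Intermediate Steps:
$Z{\left(V \right)} = -3 + \frac{\left(21 + V\right) \left(122 + V\right)}{5}$ ($Z{\left(V \right)} = -3 + \frac{\left(V + 122\right) \left(V + 21\right)}{5} = -3 + \frac{\left(122 + V\right) \left(21 + V\right)}{5} = -3 + \frac{\left(21 + V\right) \left(122 + V\right)}{5}$)
$-16530 + Z{\left(6 \right)} = -16530 + \left(\frac{2547}{5} + \frac{6^{2}}{5} + \frac{143}{5} \cdot 6\right) = -16530 + \left(\frac{2547}{5} + \frac{1}{5} \cdot 36 + \frac{858}{5}\right) = -16530 + \left(\frac{2547}{5} + \frac{36}{5} + \frac{858}{5}\right) = -16530 + \frac{3441}{5} = - \frac{79209}{5}$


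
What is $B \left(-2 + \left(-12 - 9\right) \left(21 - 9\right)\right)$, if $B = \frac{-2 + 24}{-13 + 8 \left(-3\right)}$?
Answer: $\frac{5588}{37} \approx 151.03$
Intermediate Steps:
$B = - \frac{22}{37}$ ($B = \frac{22}{-13 - 24} = \frac{22}{-37} = 22 \left(- \frac{1}{37}\right) = - \frac{22}{37} \approx -0.59459$)
$B \left(-2 + \left(-12 - 9\right) \left(21 - 9\right)\right) = - \frac{22 \left(-2 + \left(-12 - 9\right) \left(21 - 9\right)\right)}{37} = - \frac{22 \left(-2 - 252\right)}{37} = \left(- \frac{22}{37}\right) \left(-254\right) = \frac{5588}{37}$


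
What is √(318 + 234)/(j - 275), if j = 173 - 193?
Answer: -2*√138/295 ≈ -0.079643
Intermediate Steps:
j = -20
√(318 + 234)/(j - 275) = √(318 + 234)/(-20 - 275) = √552/(-295) = (2*√138)*(-1/295) = -2*√138/295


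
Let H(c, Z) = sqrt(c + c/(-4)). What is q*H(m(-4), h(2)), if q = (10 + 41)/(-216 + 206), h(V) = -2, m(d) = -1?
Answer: -51*I*sqrt(3)/20 ≈ -4.4167*I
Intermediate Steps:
H(c, Z) = sqrt(3)*sqrt(c)/2 (H(c, Z) = sqrt(c + c*(-1/4)) = sqrt(c - c/4) = sqrt(3*c/4) = sqrt(3)*sqrt(c)/2)
q = -51/10 (q = 51/(-10) = 51*(-1/10) = -51/10 ≈ -5.1000)
q*H(m(-4), h(2)) = -51*sqrt(3)*sqrt(-1)/20 = -51*sqrt(3)*I/20 = -51*I*sqrt(3)/20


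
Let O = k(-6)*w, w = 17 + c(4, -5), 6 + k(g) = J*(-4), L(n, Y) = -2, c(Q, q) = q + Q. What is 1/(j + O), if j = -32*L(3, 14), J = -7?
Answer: 1/416 ≈ 0.0024038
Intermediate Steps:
c(Q, q) = Q + q
k(g) = 22 (k(g) = -6 - 7*(-4) = -6 + 28 = 22)
w = 16 (w = 17 + (4 - 5) = 17 - 1 = 16)
j = 64 (j = -32*(-2) = 64)
O = 352 (O = 22*16 = 352)
1/(j + O) = 1/(64 + 352) = 1/416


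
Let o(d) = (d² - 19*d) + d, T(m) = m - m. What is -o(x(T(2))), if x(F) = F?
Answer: 0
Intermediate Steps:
T(m) = 0
o(d) = d² - 18*d
-o(x(T(2))) = -0*(-18 + 0) = -0*(-18) = -1*0 = 0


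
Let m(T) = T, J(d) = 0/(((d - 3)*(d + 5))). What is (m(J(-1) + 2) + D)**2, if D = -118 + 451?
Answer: 112225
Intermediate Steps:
J(d) = 0 (J(d) = 0/(((-3 + d)*(5 + d))) = 0*(1/((-3 + d)*(5 + d))) = 0)
D = 333
(m(J(-1) + 2) + D)**2 = ((0 + 2) + 333)**2 = (2 + 333)**2 = 335**2 = 112225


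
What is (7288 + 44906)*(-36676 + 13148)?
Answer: -1228020432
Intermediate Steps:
(7288 + 44906)*(-36676 + 13148) = 52194*(-23528) = -1228020432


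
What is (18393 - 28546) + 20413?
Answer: 10260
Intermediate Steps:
(18393 - 28546) + 20413 = -10153 + 20413 = 10260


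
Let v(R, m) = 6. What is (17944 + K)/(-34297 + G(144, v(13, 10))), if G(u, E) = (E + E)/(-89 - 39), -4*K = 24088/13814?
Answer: -3965958304/7580480849 ≈ -0.52318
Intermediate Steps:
K = -3011/6907 (K = -6022/13814 = -¼*12044/6907 = -3011/6907 ≈ -0.43593)
G(u, E) = -E/64 (G(u, E) = (2*E)/(-128) = (2*E)*(-1/128) = -E/64)
(17944 + K)/(-34297 + G(144, v(13, 10))) = (17944 - 3011/6907)/(-34297 - 1/64*6) = 123936197/(6907*(-34297 - 3/32)) = 123936197/(6907*(-1097507/32)) = (123936197/6907)*(-32/1097507) = -3965958304/7580480849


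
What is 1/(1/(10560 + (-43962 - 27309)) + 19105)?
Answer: 60711/1159883654 ≈ 5.2342e-5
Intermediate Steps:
1/(1/(10560 + (-43962 - 27309)) + 19105) = 1/(1/(10560 - 71271) + 19105) = 1/(1/(-60711) + 19105) = 1/(-1/60711 + 19105) = 1/(1159883654/60711) = 60711/1159883654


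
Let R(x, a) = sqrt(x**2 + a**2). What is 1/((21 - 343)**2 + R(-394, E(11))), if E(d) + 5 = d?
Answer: 25921/2687554146 - sqrt(38818)/5375108292 ≈ 9.6082e-6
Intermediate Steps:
E(d) = -5 + d
R(x, a) = sqrt(a**2 + x**2)
1/((21 - 343)**2 + R(-394, E(11))) = 1/((21 - 343)**2 + sqrt((-5 + 11)**2 + (-394)**2)) = 1/((-322)**2 + sqrt(6**2 + 155236)) = 1/(103684 + sqrt(36 + 155236)) = 1/(103684 + sqrt(155272)) = 1/(103684 + 2*sqrt(38818))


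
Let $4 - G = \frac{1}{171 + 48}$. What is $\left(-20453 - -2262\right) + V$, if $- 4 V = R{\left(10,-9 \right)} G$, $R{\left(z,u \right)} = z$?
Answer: $- \frac{7972033}{438} \approx -18201.0$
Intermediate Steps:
$G = \frac{875}{219}$ ($G = 4 - \frac{1}{171 + 48} = 4 - \frac{1}{219} = \frac{875}{219} \approx 3.9954$)
$V = - \frac{4375}{438}$ ($V = - \frac{10 \cdot \frac{875}{219}}{4} = \left(- \frac{1}{4}\right) \frac{8750}{219} = - \frac{4375}{438} \approx -9.9886$)
$\left(-20453 - -2262\right) + V = \left(-20453 - -2262\right) - \frac{4375}{438} = \left(-20453 + 2262\right) - \frac{4375}{438} = -18191 - \frac{4375}{438} = - \frac{7972033}{438}$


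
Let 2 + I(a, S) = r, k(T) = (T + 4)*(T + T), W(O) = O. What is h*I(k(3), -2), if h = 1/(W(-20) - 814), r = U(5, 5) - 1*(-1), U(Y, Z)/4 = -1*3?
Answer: 13/834 ≈ 0.015588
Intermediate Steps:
U(Y, Z) = -12 (U(Y, Z) = 4*(-1*3) = 4*(-3) = -12)
k(T) = 2*T*(4 + T) (k(T) = (4 + T)*(2*T) = 2*T*(4 + T))
r = -11 (r = -12 - 1*(-1) = -12 + 1 = -11)
I(a, S) = -13 (I(a, S) = -2 - 11 = -13)
h = -1/834 (h = 1/(-20 - 814) = 1/(-834) = -1/834 ≈ -0.0011990)
h*I(k(3), -2) = -1/834*(-13) = 13/834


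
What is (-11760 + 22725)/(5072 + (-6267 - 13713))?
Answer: -10965/14908 ≈ -0.73551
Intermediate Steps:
(-11760 + 22725)/(5072 + (-6267 - 13713)) = 10965/(5072 - 19980) = 10965/(-14908) = 10965*(-1/14908) = -10965/14908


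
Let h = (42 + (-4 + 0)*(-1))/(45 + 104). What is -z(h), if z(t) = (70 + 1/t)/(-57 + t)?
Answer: 501981/388562 ≈ 1.2919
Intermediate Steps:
h = 46/149 (h = (42 - 4*(-1))/149 = (42 + 4)*(1/149) = 46*(1/149) = 46/149 ≈ 0.30872)
z(t) = (70 + 1/t)/(-57 + t)
-z(h) = -(1 + 70*(46/149))/(46/149*(-57 + 46/149)) = -149*(1 + 3220/149)/(46*(-8447/149)) = -149*(-149)*3369/(46*8447*149) = -1*(-501981/388562) = 501981/388562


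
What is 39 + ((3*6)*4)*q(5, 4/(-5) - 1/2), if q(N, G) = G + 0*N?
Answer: -273/5 ≈ -54.600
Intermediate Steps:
q(N, G) = G (q(N, G) = G + 0 = G)
39 + ((3*6)*4)*q(5, 4/(-5) - 1/2) = 39 + ((3*6)*4)*(4/(-5) - 1/2) = 39 + (18*4)*(4*(-⅕) - 1*½) = 39 + 72*(-⅘ - ½) = 39 + 72*(-13/10) = 39 - 468/5 = -273/5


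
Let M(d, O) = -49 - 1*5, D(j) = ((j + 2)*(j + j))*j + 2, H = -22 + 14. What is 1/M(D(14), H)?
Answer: -1/54 ≈ -0.018519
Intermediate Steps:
H = -8
D(j) = 2 + 2*j**2*(2 + j) (D(j) = ((2 + j)*(2*j))*j + 2 = (2*j*(2 + j))*j + 2 = 2*j**2*(2 + j) + 2 = 2 + 2*j**2*(2 + j))
M(d, O) = -54 (M(d, O) = -49 - 5 = -54)
1/M(D(14), H) = 1/(-54) = -1/54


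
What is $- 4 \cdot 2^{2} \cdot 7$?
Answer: $-112$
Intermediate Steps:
$- 4 \cdot 2^{2} \cdot 7 = \left(-4\right) 4 \cdot 7 = \left(-16\right) 7 = -112$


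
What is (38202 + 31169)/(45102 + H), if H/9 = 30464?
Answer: 69371/319278 ≈ 0.21727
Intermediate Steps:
H = 274176 (H = 9*30464 = 274176)
(38202 + 31169)/(45102 + H) = (38202 + 31169)/(45102 + 274176) = 69371/319278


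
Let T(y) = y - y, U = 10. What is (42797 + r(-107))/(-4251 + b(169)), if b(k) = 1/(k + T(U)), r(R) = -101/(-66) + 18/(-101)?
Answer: -48214654735/4788974388 ≈ -10.068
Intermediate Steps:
T(y) = 0
r(R) = 9013/6666 (r(R) = -101*(-1/66) + 18*(-1/101) = 101/66 - 18/101 = 9013/6666)
b(k) = 1/k (b(k) = 1/(k + 0) = 1/k)
(42797 + r(-107))/(-4251 + b(169)) = (42797 + 9013/6666)/(-4251 + 1/169) = 285293815/(6666*(-4251 + 1/169)) = 285293815/(6666*(-718418/169)) = (285293815/6666)*(-169/718418) = -48214654735/4788974388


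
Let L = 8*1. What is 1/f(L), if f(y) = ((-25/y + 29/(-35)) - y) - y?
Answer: -280/5587 ≈ -0.050116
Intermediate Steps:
L = 8
f(y) = -29/35 - 25/y - 2*y (f(y) = ((-25/y + 29*(-1/35)) - y) - y = ((-25/y - 29/35) - y) - y = ((-29/35 - 25/y) - y) - y = (-29/35 - y - 25/y) - y = -29/35 - 25/y - 2*y)
1/f(L) = 1/(-29/35 - 25/8 - 2*8) = 1/(-29/35 - 25*1/8 - 16) = 1/(-29/35 - 25/8 - 16) = 1/(-5587/280) = -280/5587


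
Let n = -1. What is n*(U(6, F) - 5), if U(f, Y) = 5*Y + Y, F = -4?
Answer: 29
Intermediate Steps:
U(f, Y) = 6*Y
n*(U(6, F) - 5) = -(6*(-4) - 5) = -(-24 - 5) = -1*(-29) = 29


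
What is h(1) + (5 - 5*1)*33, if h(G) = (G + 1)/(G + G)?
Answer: 1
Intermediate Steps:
h(G) = (1 + G)/(2*G) (h(G) = (1 + G)/((2*G)) = (1 + G)*(1/(2*G)) = (1 + G)/(2*G))
h(1) + (5 - 5*1)*33 = (½)*(1 + 1)/1 + (5 - 5*1)*33 = (½)*1*2 + (5 - 5)*33 = 1 + 0*33 = 1 + 0 = 1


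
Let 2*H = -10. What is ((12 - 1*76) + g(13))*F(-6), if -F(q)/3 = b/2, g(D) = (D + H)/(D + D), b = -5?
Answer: -6210/13 ≈ -477.69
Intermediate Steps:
H = -5 (H = (½)*(-10) = -5)
g(D) = (-5 + D)/(2*D) (g(D) = (D - 5)/(D + D) = (-5 + D)/((2*D)) = (-5 + D)*(1/(2*D)) = (-5 + D)/(2*D))
F(q) = 15/2 (F(q) = -(-15)/2 = -3*(-5/2) = 15/2)
((12 - 1*76) + g(13))*F(-6) = ((12 - 1*76) + (½)*(-5 + 13)/13)*(15/2) = ((12 - 76) + (½)*(1/13)*8)*(15/2) = (-64 + 4/13)*(15/2) = -828/13*15/2 = -6210/13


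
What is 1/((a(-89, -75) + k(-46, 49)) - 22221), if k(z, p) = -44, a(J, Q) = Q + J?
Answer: -1/22429 ≈ -4.4585e-5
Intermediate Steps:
a(J, Q) = J + Q
1/((a(-89, -75) + k(-46, 49)) - 22221) = 1/(((-89 - 75) - 44) - 22221) = 1/((-164 - 44) - 22221) = 1/(-208 - 22221) = 1/(-22429) = -1/22429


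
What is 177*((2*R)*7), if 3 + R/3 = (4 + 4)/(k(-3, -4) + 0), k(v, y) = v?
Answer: -42126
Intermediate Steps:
R = -17 (R = -9 + 3*((4 + 4)/(-3 + 0)) = -9 + 3*(8/(-3)) = -9 + 3*(8*(-1/3)) = -9 + 3*(-8/3) = -9 - 8 = -17)
177*((2*R)*7) = 177*((2*(-17))*7) = 177*(-34*7) = 177*(-238) = -42126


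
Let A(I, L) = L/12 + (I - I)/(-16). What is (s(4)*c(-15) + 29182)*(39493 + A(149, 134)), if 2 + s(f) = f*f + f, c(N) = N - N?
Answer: 3458431775/3 ≈ 1.1528e+9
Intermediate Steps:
c(N) = 0
A(I, L) = L/12 (A(I, L) = L*(1/12) + 0*(-1/16) = L/12 + 0 = L/12)
s(f) = -2 + f + f² (s(f) = -2 + (f*f + f) = -2 + (f² + f) = -2 + (f + f²) = -2 + f + f²)
(s(4)*c(-15) + 29182)*(39493 + A(149, 134)) = ((-2 + 4 + 4²)*0 + 29182)*(39493 + (1/12)*134) = ((-2 + 4 + 16)*0 + 29182)*(39493 + 67/6) = (18*0 + 29182)*(237025/6) = (0 + 29182)*(237025/6) = 29182*(237025/6) = 3458431775/3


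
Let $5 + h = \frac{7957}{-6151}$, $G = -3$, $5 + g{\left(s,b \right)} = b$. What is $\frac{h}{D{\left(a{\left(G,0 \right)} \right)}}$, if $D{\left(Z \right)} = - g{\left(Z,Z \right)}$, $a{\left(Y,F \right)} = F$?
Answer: $- \frac{38712}{30755} \approx -1.2587$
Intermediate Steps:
$g{\left(s,b \right)} = -5 + b$
$D{\left(Z \right)} = 5 - Z$ ($D{\left(Z \right)} = - (-5 + Z) = 5 - Z$)
$h = - \frac{38712}{6151}$ ($h = -5 + \frac{7957}{-6151} = -5 + 7957 \left(- \frac{1}{6151}\right) = -5 - \frac{7957}{6151} = - \frac{38712}{6151} \approx -6.2936$)
$\frac{h}{D{\left(a{\left(G,0 \right)} \right)}} = - \frac{38712}{6151 \left(5 - 0\right)} = - \frac{38712}{6151 \left(5 + 0\right)} = - \frac{38712}{6151 \cdot 5} = \left(- \frac{38712}{6151}\right) \frac{1}{5} = - \frac{38712}{30755}$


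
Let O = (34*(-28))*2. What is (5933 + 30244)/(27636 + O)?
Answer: 36177/25732 ≈ 1.4059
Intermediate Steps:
O = -1904 (O = -952*2 = -1904)
(5933 + 30244)/(27636 + O) = (5933 + 30244)/(27636 - 1904) = 36177/25732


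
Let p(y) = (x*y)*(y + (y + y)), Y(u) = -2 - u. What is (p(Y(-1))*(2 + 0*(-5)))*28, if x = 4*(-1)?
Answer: -672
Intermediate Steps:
x = -4
p(y) = -12*y² (p(y) = (-4*y)*(y + (y + y)) = (-4*y)*(y + 2*y) = (-4*y)*(3*y) = -12*y²)
(p(Y(-1))*(2 + 0*(-5)))*28 = ((-12*(-2 - 1*(-1))²)*(2 + 0*(-5)))*28 = ((-12*(-2 + 1)²)*(2 + 0))*28 = (-12*(-1)²*2)*28 = (-12*1*2)*28 = -12*2*28 = -24*28 = -672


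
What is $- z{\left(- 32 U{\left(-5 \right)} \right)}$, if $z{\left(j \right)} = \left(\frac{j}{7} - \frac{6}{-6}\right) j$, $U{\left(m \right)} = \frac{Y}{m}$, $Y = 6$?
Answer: $- \frac{43584}{175} \approx -249.05$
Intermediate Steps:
$U{\left(m \right)} = \frac{6}{m}$
$z{\left(j \right)} = j \left(1 + \frac{j}{7}\right)$ ($z{\left(j \right)} = \left(j \frac{1}{7} - -1\right) j = \left(\frac{j}{7} + 1\right) j = \left(1 + \frac{j}{7}\right) j = j \left(1 + \frac{j}{7}\right)$)
$- z{\left(- 32 U{\left(-5 \right)} \right)} = - \frac{- 32 \frac{6}{-5} \left(7 - 32 \frac{6}{-5}\right)}{7} = - \frac{- 32 \cdot 6 \left(- \frac{1}{5}\right) \left(7 - 32 \cdot 6 \left(- \frac{1}{5}\right)\right)}{7} = - \frac{\left(-32\right) \left(- \frac{6}{5}\right) \left(7 - - \frac{192}{5}\right)}{7} = - \frac{192 \left(7 + \frac{192}{5}\right)}{7 \cdot 5} = - \frac{192 \cdot 227}{7 \cdot 5 \cdot 5} = \left(-1\right) \frac{43584}{175} = - \frac{43584}{175}$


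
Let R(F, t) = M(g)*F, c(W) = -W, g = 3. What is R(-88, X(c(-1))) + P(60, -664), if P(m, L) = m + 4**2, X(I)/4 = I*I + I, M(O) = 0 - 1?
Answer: 164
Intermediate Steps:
M(O) = -1
X(I) = 4*I + 4*I**2 (X(I) = 4*(I*I + I) = 4*(I**2 + I) = 4*(I + I**2) = 4*I + 4*I**2)
P(m, L) = 16 + m (P(m, L) = m + 16 = 16 + m)
R(F, t) = -F
R(-88, X(c(-1))) + P(60, -664) = -1*(-88) + (16 + 60) = 88 + 76 = 164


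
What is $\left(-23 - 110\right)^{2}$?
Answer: $17689$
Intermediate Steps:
$\left(-23 - 110\right)^{2} = \left(-133\right)^{2} = 17689$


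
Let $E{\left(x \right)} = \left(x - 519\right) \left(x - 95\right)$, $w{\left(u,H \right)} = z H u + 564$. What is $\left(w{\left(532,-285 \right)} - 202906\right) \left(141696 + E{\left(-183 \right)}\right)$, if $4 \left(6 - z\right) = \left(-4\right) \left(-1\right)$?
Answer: $-323526808584$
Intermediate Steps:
$z = 5$ ($z = 6 - \frac{\left(-4\right) \left(-1\right)}{4} = 6 - 1 = 5$)
$w{\left(u,H \right)} = 564 + 5 H u$ ($w{\left(u,H \right)} = 5 H u + 564 = 564 + 5 H u$)
$E{\left(x \right)} = \left(-519 + x\right) \left(-95 + x\right)$
$\left(w{\left(532,-285 \right)} - 202906\right) \left(141696 + E{\left(-183 \right)}\right) = \left(\left(564 + 5 \left(-285\right) 532\right) - 202906\right) \left(141696 + \left(49305 + \left(-183\right)^{2} - -112362\right)\right) = \left(\left(564 - 758100\right) - 202906\right) \left(141696 + \left(49305 + 33489 + 112362\right)\right) = \left(-757536 - 202906\right) \left(141696 + 195156\right) = \left(-960442\right) 336852 = -323526808584$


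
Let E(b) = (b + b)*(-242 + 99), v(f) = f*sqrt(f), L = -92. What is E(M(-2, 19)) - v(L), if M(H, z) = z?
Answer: -5434 + 184*I*sqrt(23) ≈ -5434.0 + 882.43*I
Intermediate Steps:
v(f) = f**(3/2)
E(b) = -286*b (E(b) = (2*b)*(-143) = -286*b)
E(M(-2, 19)) - v(L) = -286*19 - (-92)**(3/2) = -5434 - (-184)*I*sqrt(23) = -5434 + 184*I*sqrt(23)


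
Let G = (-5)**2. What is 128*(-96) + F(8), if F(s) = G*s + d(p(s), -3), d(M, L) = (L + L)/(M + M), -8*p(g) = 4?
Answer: -12082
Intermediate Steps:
p(g) = -1/2 (p(g) = -1/8*4 = -1/2)
d(M, L) = L/M (d(M, L) = (2*L)/((2*M)) = (2*L)*(1/(2*M)) = L/M)
G = 25
F(s) = 6 + 25*s (F(s) = 25*s - 3/(-1/2) = 25*s - 3*(-2) = 25*s + 6 = 6 + 25*s)
128*(-96) + F(8) = 128*(-96) + (6 + 25*8) = -12288 + (6 + 200) = -12288 + 206 = -12082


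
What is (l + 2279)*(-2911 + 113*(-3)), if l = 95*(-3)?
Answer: -6480500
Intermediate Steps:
l = -285
(l + 2279)*(-2911 + 113*(-3)) = (-285 + 2279)*(-2911 + 113*(-3)) = 1994*(-2911 - 339) = 1994*(-3250) = -6480500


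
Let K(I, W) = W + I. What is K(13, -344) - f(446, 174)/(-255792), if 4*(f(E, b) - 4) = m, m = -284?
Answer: -84667219/255792 ≈ -331.00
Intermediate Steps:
K(I, W) = I + W
f(E, b) = -67 (f(E, b) = 4 + (1/4)*(-284) = 4 - 71 = -67)
K(13, -344) - f(446, 174)/(-255792) = (13 - 344) - (-67)/(-255792) = -331 - (-67)*(-1)/255792 = -331 - 1*67/255792 = -331 - 67/255792 = -84667219/255792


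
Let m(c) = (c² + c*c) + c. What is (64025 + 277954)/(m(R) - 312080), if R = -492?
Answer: 31089/15596 ≈ 1.9934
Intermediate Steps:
m(c) = c + 2*c² (m(c) = (c² + c²) + c = 2*c² + c = c + 2*c²)
(64025 + 277954)/(m(R) - 312080) = (64025 + 277954)/(-492*(1 + 2*(-492)) - 312080) = 341979/(-492*(1 - 984) - 312080) = 341979/(-492*(-983) - 312080) = 341979/(483636 - 312080) = 341979/171556 = 341979*(1/171556) = 31089/15596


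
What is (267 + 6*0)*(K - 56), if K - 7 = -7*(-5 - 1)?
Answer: -1869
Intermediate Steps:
K = 49 (K = 7 - 7*(-5 - 1) = 7 - 7*(-6) = 7 + 42 = 49)
(267 + 6*0)*(K - 56) = (267 + 6*0)*(49 - 56) = (267 + 0)*(-7) = 267*(-7) = -1869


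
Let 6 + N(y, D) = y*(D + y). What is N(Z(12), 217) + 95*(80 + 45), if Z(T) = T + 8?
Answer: 16609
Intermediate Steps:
Z(T) = 8 + T
N(y, D) = -6 + y*(D + y)
N(Z(12), 217) + 95*(80 + 45) = (-6 + (8 + 12)² + 217*(8 + 12)) + 95*(80 + 45) = (-6 + 20² + 217*20) + 95*125 = (-6 + 400 + 4340) + 11875 = 4734 + 11875 = 16609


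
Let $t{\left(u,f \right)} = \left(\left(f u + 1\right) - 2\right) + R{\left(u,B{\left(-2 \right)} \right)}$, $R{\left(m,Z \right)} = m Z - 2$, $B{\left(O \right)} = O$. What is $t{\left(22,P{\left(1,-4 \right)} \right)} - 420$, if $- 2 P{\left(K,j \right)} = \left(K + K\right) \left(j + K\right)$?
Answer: $-401$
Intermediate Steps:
$P{\left(K,j \right)} = - K \left(K + j\right)$ ($P{\left(K,j \right)} = - \frac{\left(K + K\right) \left(j + K\right)}{2} = - \frac{2 K \left(K + j\right)}{2} = - K \left(K + j\right)$)
$R{\left(m,Z \right)} = -2 + Z m$ ($R{\left(m,Z \right)} = Z m - 2 = -2 + Z m$)
$t{\left(u,f \right)} = -3 - 2 u + f u$ ($t{\left(u,f \right)} = \left(\left(f u + 1\right) - 2\right) - \left(2 + 2 u\right) = \left(\left(1 + f u\right) - 2\right) - \left(2 + 2 u\right) = \left(-1 + f u\right) - \left(2 + 2 u\right) = -3 - 2 u + f u$)
$t{\left(22,P{\left(1,-4 \right)} \right)} - 420 = \left(-3 - 44 + \left(-1\right) 1 \left(1 - 4\right) 22\right) - 420 = \left(-3 - 44 + \left(-1\right) 1 \left(-3\right) 22\right) - 420 = \left(-3 - 44 + 3 \cdot 22\right) - 420 = \left(-3 - 44 + 66\right) - 420 = 19 - 420 = -401$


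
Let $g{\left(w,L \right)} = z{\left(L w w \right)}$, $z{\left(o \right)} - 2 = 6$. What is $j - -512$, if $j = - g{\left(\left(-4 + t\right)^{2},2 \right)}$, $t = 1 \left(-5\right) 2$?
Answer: $504$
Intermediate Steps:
$z{\left(o \right)} = 8$ ($z{\left(o \right)} = 2 + 6 = 8$)
$t = -10$ ($t = \left(-5\right) 2 = -10$)
$g{\left(w,L \right)} = 8$
$j = -8$ ($j = \left(-1\right) 8 = -8$)
$j - -512 = -8 - -512 = -8 + 512 = 504$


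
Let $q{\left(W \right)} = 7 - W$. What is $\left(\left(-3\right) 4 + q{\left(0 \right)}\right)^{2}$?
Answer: $25$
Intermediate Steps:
$\left(\left(-3\right) 4 + q{\left(0 \right)}\right)^{2} = \left(\left(-3\right) 4 + \left(7 - 0\right)\right)^{2} = \left(-12 + \left(7 + 0\right)\right)^{2} = \left(-12 + 7\right)^{2} = \left(-5\right)^{2} = 25$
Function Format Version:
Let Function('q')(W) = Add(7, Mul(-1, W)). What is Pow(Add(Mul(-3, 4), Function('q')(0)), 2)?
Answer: 25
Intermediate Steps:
Pow(Add(Mul(-3, 4), Function('q')(0)), 2) = Pow(Add(Mul(-3, 4), Add(7, Mul(-1, 0))), 2) = Pow(Add(-12, Add(7, 0)), 2) = Pow(Add(-12, 7), 2) = Pow(-5, 2) = 25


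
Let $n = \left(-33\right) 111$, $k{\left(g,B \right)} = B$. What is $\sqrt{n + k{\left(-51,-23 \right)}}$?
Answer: $i \sqrt{3686} \approx 60.712 i$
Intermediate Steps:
$n = -3663$
$\sqrt{n + k{\left(-51,-23 \right)}} = \sqrt{-3663 - 23} = \sqrt{-3686} = i \sqrt{3686}$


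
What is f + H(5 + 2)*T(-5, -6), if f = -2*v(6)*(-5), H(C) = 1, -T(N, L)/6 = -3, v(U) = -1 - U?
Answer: -52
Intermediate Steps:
T(N, L) = 18 (T(N, L) = -6*(-3) = 18)
f = -70 (f = -2*(-1 - 1*6)*(-5) = -2*(-1 - 6)*(-5) = -2*(-7)*(-5) = 14*(-5) = -70)
f + H(5 + 2)*T(-5, -6) = -70 + 1*18 = -70 + 18 = -52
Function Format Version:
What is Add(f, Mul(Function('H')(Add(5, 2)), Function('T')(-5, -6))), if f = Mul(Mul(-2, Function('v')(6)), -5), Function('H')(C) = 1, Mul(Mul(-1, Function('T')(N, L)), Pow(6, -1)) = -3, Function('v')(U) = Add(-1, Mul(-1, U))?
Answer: -52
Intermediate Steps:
Function('T')(N, L) = 18 (Function('T')(N, L) = Mul(-6, -3) = 18)
f = -70 (f = Mul(Mul(-2, Add(-1, Mul(-1, 6))), -5) = Mul(Mul(-2, Add(-1, -6)), -5) = Mul(Mul(-2, -7), -5) = Mul(14, -5) = -70)
Add(f, Mul(Function('H')(Add(5, 2)), Function('T')(-5, -6))) = Add(-70, Mul(1, 18)) = Add(-70, 18) = -52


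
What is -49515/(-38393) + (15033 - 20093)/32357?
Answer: 1407888275/1242282301 ≈ 1.1333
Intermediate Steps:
-49515/(-38393) + (15033 - 20093)/32357 = -49515*(-1/38393) - 5060*1/32357 = 49515/38393 - 5060/32357 = 1407888275/1242282301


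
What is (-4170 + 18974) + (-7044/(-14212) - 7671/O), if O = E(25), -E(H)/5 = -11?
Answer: 23684012/1615 ≈ 14665.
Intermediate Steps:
E(H) = 55 (E(H) = -5*(-11) = 55)
O = 55
(-4170 + 18974) + (-7044/(-14212) - 7671/O) = (-4170 + 18974) + (-7044/(-14212) - 7671/55) = 14804 + (-7044*(-1/14212) - 7671*1/55) = 14804 + (1761/3553 - 7671/55) = 14804 - 224448/1615 = 23684012/1615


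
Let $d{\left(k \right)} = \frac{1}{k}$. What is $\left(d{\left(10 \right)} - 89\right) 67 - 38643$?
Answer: $- \frac{445993}{10} \approx -44599.0$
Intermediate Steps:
$\left(d{\left(10 \right)} - 89\right) 67 - 38643 = \left(\frac{1}{10} - 89\right) 67 - 38643 = \left(- \frac{889}{10}\right) 67 - 38643 = - \frac{59563}{10} - 38643 = - \frac{445993}{10}$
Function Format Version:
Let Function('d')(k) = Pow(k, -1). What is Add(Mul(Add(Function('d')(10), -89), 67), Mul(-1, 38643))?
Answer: Rational(-445993, 10) ≈ -44599.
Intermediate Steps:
Add(Mul(Add(Function('d')(10), -89), 67), Mul(-1, 38643)) = Add(Mul(Add(Pow(10, -1), -89), 67), Mul(-1, 38643)) = Add(Mul(Add(Rational(1, 10), -89), 67), -38643) = Add(Mul(Rational(-889, 10), 67), -38643) = Add(Rational(-59563, 10), -38643) = Rational(-445993, 10)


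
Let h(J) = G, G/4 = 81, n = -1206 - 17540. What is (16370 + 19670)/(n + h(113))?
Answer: -18020/9211 ≈ -1.9564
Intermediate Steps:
n = -18746
G = 324 (G = 4*81 = 324)
h(J) = 324
(16370 + 19670)/(n + h(113)) = (16370 + 19670)/(-18746 + 324) = 36040/(-18422) = 36040*(-1/18422) = -18020/9211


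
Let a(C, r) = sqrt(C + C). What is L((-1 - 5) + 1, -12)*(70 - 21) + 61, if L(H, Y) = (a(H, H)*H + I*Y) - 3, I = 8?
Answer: -4790 - 245*I*sqrt(10) ≈ -4790.0 - 774.76*I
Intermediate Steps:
a(C, r) = sqrt(2)*sqrt(C) (a(C, r) = sqrt(2*C) = sqrt(2)*sqrt(C))
L(H, Y) = -3 + 8*Y + sqrt(2)*H**(3/2) (L(H, Y) = ((sqrt(2)*sqrt(H))*H + 8*Y) - 3 = (sqrt(2)*H**(3/2) + 8*Y) - 3 = (8*Y + sqrt(2)*H**(3/2)) - 3 = -3 + 8*Y + sqrt(2)*H**(3/2))
L((-1 - 5) + 1, -12)*(70 - 21) + 61 = (-3 + 8*(-12) + sqrt(2)*((-1 - 5) + 1)**(3/2))*(70 - 21) + 61 = (-3 - 96 + sqrt(2)*(-6 + 1)**(3/2))*49 + 61 = (-3 - 96 + sqrt(2)*(-5)**(3/2))*49 + 61 = (-3 - 96 + sqrt(2)*(-5*I*sqrt(5)))*49 + 61 = (-3 - 96 - 5*I*sqrt(10))*49 + 61 = (-99 - 5*I*sqrt(10))*49 + 61 = (-4851 - 245*I*sqrt(10)) + 61 = -4790 - 245*I*sqrt(10)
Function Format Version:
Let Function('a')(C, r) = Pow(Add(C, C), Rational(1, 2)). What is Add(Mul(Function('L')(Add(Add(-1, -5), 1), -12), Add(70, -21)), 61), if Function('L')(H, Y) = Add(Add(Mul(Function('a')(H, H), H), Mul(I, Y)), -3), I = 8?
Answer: Add(-4790, Mul(-245, I, Pow(10, Rational(1, 2)))) ≈ Add(-4790.0, Mul(-774.76, I))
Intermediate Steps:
Function('a')(C, r) = Mul(Pow(2, Rational(1, 2)), Pow(C, Rational(1, 2))) (Function('a')(C, r) = Pow(Mul(2, C), Rational(1, 2)) = Mul(Pow(2, Rational(1, 2)), Pow(C, Rational(1, 2))))
Function('L')(H, Y) = Add(-3, Mul(8, Y), Mul(Pow(2, Rational(1, 2)), Pow(H, Rational(3, 2)))) (Function('L')(H, Y) = Add(Add(Mul(Mul(Pow(2, Rational(1, 2)), Pow(H, Rational(1, 2))), H), Mul(8, Y)), -3) = Add(Add(Mul(Pow(2, Rational(1, 2)), Pow(H, Rational(3, 2))), Mul(8, Y)), -3) = Add(Add(Mul(8, Y), Mul(Pow(2, Rational(1, 2)), Pow(H, Rational(3, 2)))), -3) = Add(-3, Mul(8, Y), Mul(Pow(2, Rational(1, 2)), Pow(H, Rational(3, 2)))))
Add(Mul(Function('L')(Add(Add(-1, -5), 1), -12), Add(70, -21)), 61) = Add(Mul(Add(-3, Mul(8, -12), Mul(Pow(2, Rational(1, 2)), Pow(Add(Add(-1, -5), 1), Rational(3, 2)))), Add(70, -21)), 61) = Add(Mul(Add(-3, -96, Mul(Pow(2, Rational(1, 2)), Pow(Add(-6, 1), Rational(3, 2)))), 49), 61) = Add(Mul(Add(-3, -96, Mul(Pow(2, Rational(1, 2)), Pow(-5, Rational(3, 2)))), 49), 61) = Add(Mul(Add(-3, -96, Mul(Pow(2, Rational(1, 2)), Mul(-5, I, Pow(5, Rational(1, 2))))), 49), 61) = Add(Mul(Add(-3, -96, Mul(-5, I, Pow(10, Rational(1, 2)))), 49), 61) = Add(Mul(Add(-99, Mul(-5, I, Pow(10, Rational(1, 2)))), 49), 61) = Add(Add(-4851, Mul(-245, I, Pow(10, Rational(1, 2)))), 61) = Add(-4790, Mul(-245, I, Pow(10, Rational(1, 2))))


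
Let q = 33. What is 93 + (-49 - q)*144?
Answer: -11715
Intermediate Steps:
93 + (-49 - q)*144 = 93 + (-49 - 1*33)*144 = 93 + (-49 - 33)*144 = 93 - 82*144 = 93 - 11808 = -11715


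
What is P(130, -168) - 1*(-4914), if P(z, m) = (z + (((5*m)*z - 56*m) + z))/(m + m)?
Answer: 437659/84 ≈ 5210.2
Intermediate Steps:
P(z, m) = (-56*m + 2*z + 5*m*z)/(2*m) (P(z, m) = (z + ((5*m*z - 56*m) + z))/((2*m)) = (z + ((-56*m + 5*m*z) + z))*(1/(2*m)) = (z + (z - 56*m + 5*m*z))*(1/(2*m)) = (-56*m + 2*z + 5*m*z)*(1/(2*m)) = (-56*m + 2*z + 5*m*z)/(2*m))
P(130, -168) - 1*(-4914) = (-28 + (5/2)*130 + 130/(-168)) - 1*(-4914) = (-28 + 325 + 130*(-1/168)) + 4914 = (-28 + 325 - 65/84) + 4914 = 24883/84 + 4914 = 437659/84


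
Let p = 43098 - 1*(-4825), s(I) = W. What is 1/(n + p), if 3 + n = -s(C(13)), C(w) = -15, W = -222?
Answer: 1/48142 ≈ 2.0772e-5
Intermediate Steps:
s(I) = -222
n = 219 (n = -3 - 1*(-222) = -3 + 222 = 219)
p = 47923 (p = 43098 + 4825 = 47923)
1/(n + p) = 1/(219 + 47923) = 1/48142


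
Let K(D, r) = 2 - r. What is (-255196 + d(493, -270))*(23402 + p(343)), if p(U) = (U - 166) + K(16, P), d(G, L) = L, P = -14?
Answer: -6027720270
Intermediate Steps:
p(U) = -150 + U (p(U) = (U - 166) + (2 - 1*(-14)) = (-166 + U) + (2 + 14) = (-166 + U) + 16 = -150 + U)
(-255196 + d(493, -270))*(23402 + p(343)) = (-255196 - 270)*(23402 + (-150 + 343)) = -255466*(23402 + 193) = -255466*23595 = -6027720270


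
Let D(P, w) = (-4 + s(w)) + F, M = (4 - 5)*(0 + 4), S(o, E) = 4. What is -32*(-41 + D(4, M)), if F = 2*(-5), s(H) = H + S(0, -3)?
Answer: 1760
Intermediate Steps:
M = -4 (M = -1*4 = -4)
s(H) = 4 + H (s(H) = H + 4 = 4 + H)
F = -10
D(P, w) = -10 + w (D(P, w) = (-4 + (4 + w)) - 10 = w - 10 = -10 + w)
-32*(-41 + D(4, M)) = -32*(-41 + (-10 - 4)) = -32*(-41 - 14) = -32*(-55) = 1760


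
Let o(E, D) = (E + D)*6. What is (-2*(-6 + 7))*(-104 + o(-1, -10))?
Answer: 340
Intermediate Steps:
o(E, D) = 6*D + 6*E (o(E, D) = (D + E)*6 = 6*D + 6*E)
(-2*(-6 + 7))*(-104 + o(-1, -10)) = (-2*(-6 + 7))*(-104 + (6*(-10) + 6*(-1))) = (-2*1)*(-104 + (-60 - 6)) = -2*(-104 - 66) = -2*(-170) = 340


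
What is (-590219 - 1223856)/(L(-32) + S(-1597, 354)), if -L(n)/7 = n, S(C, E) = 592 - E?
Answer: -1814075/462 ≈ -3926.6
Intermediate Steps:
L(n) = -7*n
(-590219 - 1223856)/(L(-32) + S(-1597, 354)) = (-590219 - 1223856)/(-7*(-32) + (592 - 1*354)) = -1814075/(224 + (592 - 354)) = -1814075/(224 + 238) = -1814075/462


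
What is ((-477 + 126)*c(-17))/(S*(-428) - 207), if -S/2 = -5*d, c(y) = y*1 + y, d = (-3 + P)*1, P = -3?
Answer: 3978/8491 ≈ 0.46850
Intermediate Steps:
d = -6 (d = (-3 - 3)*1 = -6*1 = -6)
c(y) = 2*y (c(y) = y + y = 2*y)
S = -60 (S = -(-10)*(-6) = -2*30 = -60)
((-477 + 126)*c(-17))/(S*(-428) - 207) = ((-477 + 126)*(2*(-17)))/(-60*(-428) - 207) = (-351*(-34))/(25680 - 207) = 11934/25473 = 11934*(1/25473) = 3978/8491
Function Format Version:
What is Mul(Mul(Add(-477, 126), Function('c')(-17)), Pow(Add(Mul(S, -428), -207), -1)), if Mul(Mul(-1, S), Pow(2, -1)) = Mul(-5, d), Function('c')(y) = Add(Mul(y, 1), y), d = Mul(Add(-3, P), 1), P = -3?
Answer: Rational(3978, 8491) ≈ 0.46850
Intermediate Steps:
d = -6 (d = Mul(Add(-3, -3), 1) = Mul(-6, 1) = -6)
Function('c')(y) = Mul(2, y) (Function('c')(y) = Add(y, y) = Mul(2, y))
S = -60 (S = Mul(-2, Mul(-5, -6)) = Mul(-2, 30) = -60)
Mul(Mul(Add(-477, 126), Function('c')(-17)), Pow(Add(Mul(S, -428), -207), -1)) = Mul(Mul(Add(-477, 126), Mul(2, -17)), Pow(Add(Mul(-60, -428), -207), -1)) = Mul(Mul(-351, -34), Pow(Add(25680, -207), -1)) = Mul(11934, Pow(25473, -1)) = Mul(11934, Rational(1, 25473)) = Rational(3978, 8491)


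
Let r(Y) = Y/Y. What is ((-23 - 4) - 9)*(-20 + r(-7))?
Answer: 684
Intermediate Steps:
r(Y) = 1
((-23 - 4) - 9)*(-20 + r(-7)) = ((-23 - 4) - 9)*(-20 + 1) = (-27 - 9)*(-19) = -36*(-19) = 684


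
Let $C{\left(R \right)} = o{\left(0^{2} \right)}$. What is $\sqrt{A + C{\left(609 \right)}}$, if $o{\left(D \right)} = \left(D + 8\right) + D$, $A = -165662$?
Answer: $3 i \sqrt{18406} \approx 407.01 i$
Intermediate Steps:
$o{\left(D \right)} = 8 + 2 D$ ($o{\left(D \right)} = \left(8 + D\right) + D = 8 + 2 D$)
$C{\left(R \right)} = 8$ ($C{\left(R \right)} = 8 + 2 \cdot 0^{2} = 8 + 2 \cdot 0 = 8 + 0 = 8$)
$\sqrt{A + C{\left(609 \right)}} = \sqrt{-165662 + 8} = \sqrt{-165654} = 3 i \sqrt{18406}$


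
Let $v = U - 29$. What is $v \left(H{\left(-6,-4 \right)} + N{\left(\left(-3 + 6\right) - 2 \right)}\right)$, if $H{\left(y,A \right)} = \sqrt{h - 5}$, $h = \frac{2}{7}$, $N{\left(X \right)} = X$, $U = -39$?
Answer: $-68 - \frac{68 i \sqrt{231}}{7} \approx -68.0 - 147.64 i$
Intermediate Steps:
$h = \frac{2}{7}$ ($h = 2 \cdot \frac{1}{7} = \frac{2}{7} \approx 0.28571$)
$v = -68$ ($v = -39 - 29 = -68$)
$H{\left(y,A \right)} = \frac{i \sqrt{231}}{7}$ ($H{\left(y,A \right)} = \sqrt{\frac{2}{7} - 5} = \sqrt{- \frac{33}{7}} = \frac{i \sqrt{231}}{7}$)
$v \left(H{\left(-6,-4 \right)} + N{\left(\left(-3 + 6\right) - 2 \right)}\right) = - 68 \left(\frac{i \sqrt{231}}{7} + \left(\left(-3 + 6\right) - 2\right)\right) = - 68 \left(\frac{i \sqrt{231}}{7} + \left(3 - 2\right)\right) = - 68 \left(\frac{i \sqrt{231}}{7} + 1\right) = - 68 \left(1 + \frac{i \sqrt{231}}{7}\right) = -68 - \frac{68 i \sqrt{231}}{7}$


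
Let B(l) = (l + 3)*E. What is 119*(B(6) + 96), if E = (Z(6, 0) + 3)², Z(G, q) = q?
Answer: 21063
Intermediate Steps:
E = 9 (E = (0 + 3)² = 3² = 9)
B(l) = 27 + 9*l (B(l) = (l + 3)*9 = (3 + l)*9 = 27 + 9*l)
119*(B(6) + 96) = 119*((27 + 9*6) + 96) = 119*((27 + 54) + 96) = 119*(81 + 96) = 119*177 = 21063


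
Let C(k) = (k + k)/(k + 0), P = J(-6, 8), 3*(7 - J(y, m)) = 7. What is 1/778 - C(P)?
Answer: -1555/778 ≈ -1.9987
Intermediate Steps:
J(y, m) = 14/3 (J(y, m) = 7 - 1/3*7 = 7 - 7/3 = 14/3)
P = 14/3 ≈ 4.6667
C(k) = 2 (C(k) = (2*k)/k = 2)
1/778 - C(P) = 1/778 - 1*2 = 1/778 - 2 = -1555/778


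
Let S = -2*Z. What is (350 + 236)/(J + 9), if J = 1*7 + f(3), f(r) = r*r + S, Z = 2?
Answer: 586/21 ≈ 27.905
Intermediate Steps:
S = -4 (S = -2*2 = -4)
f(r) = -4 + r**2 (f(r) = r*r - 4 = r**2 - 4 = -4 + r**2)
J = 12 (J = 1*7 + (-4 + 3**2) = 7 + (-4 + 9) = 7 + 5 = 12)
(350 + 236)/(J + 9) = (350 + 236)/(12 + 9) = 586/21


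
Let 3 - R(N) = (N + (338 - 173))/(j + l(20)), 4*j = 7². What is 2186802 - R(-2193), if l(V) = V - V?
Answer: 107145039/49 ≈ 2.1866e+6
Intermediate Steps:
j = 49/4 (j = (¼)*7² = (¼)*49 = 49/4 ≈ 12.250)
l(V) = 0
R(N) = -513/49 - 4*N/49 (R(N) = 3 - (N + (338 - 173))/(49/4 + 0) = 3 - (N + 165)/49/4 = 3 - (165 + N)*4/49 = 3 - (660/49 + 4*N/49) = 3 + (-660/49 - 4*N/49) = -513/49 - 4*N/49)
2186802 - R(-2193) = 2186802 - (-513/49 - 4/49*(-2193)) = 2186802 - (-513/49 + 8772/49) = 2186802 - 1*8259/49 = 2186802 - 8259/49 = 107145039/49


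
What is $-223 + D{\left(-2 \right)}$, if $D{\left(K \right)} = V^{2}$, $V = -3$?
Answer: $-214$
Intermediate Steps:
$D{\left(K \right)} = 9$ ($D{\left(K \right)} = \left(-3\right)^{2} = 9$)
$-223 + D{\left(-2 \right)} = -223 + 9 = -214$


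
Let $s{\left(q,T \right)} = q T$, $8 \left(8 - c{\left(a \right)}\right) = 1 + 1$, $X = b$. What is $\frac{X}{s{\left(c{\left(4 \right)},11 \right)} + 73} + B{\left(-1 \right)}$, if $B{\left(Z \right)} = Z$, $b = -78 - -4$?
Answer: $- \frac{929}{633} \approx -1.4676$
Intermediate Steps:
$b = -74$ ($b = -78 + 4 = -74$)
$X = -74$
$c{\left(a \right)} = \frac{31}{4}$ ($c{\left(a \right)} = 8 - \frac{1 + 1}{8} = 8 - \frac{1}{4} = \frac{31}{4}$)
$s{\left(q,T \right)} = T q$
$\frac{X}{s{\left(c{\left(4 \right)},11 \right)} + 73} + B{\left(-1 \right)} = - \frac{74}{11 \cdot \frac{31}{4} + 73} - 1 = - \frac{74}{\frac{341}{4} + 73} - 1 = - \frac{74}{\frac{633}{4}} - 1 = \left(-74\right) \frac{4}{633} - 1 = - \frac{296}{633} - 1 = - \frac{929}{633}$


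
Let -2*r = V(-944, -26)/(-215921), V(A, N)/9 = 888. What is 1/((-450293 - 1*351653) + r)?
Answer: -215921/173156978270 ≈ -1.2470e-6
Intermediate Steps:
V(A, N) = 7992 (V(A, N) = 9*888 = 7992)
r = 3996/215921 (r = -3996/(-215921) = -3996*(-1)/215921 = -½*(-7992/215921) = 3996/215921 ≈ 0.018507)
1/((-450293 - 1*351653) + r) = 1/((-450293 - 1*351653) + 3996/215921) = 1/((-450293 - 351653) + 3996/215921) = 1/(-801946 + 3996/215921) = 1/(-173156978270/215921) = -215921/173156978270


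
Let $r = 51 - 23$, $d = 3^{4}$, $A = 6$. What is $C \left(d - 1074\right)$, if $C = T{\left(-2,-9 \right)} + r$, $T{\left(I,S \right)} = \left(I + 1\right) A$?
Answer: $-21846$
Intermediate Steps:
$T{\left(I,S \right)} = 6 + 6 I$ ($T{\left(I,S \right)} = \left(I + 1\right) 6 = \left(1 + I\right) 6 = 6 + 6 I$)
$d = 81$
$r = 28$
$C = 22$ ($C = \left(6 + 6 \left(-2\right)\right) + 28 = \left(6 - 12\right) + 28 = -6 + 28 = 22$)
$C \left(d - 1074\right) = 22 \left(81 - 1074\right) = 22 \left(-993\right) = -21846$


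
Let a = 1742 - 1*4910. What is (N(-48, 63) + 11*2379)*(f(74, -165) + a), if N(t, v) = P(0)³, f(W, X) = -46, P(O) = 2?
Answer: -84132878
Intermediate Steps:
a = -3168 (a = 1742 - 4910 = -3168)
N(t, v) = 8 (N(t, v) = 2³ = 8)
(N(-48, 63) + 11*2379)*(f(74, -165) + a) = (8 + 11*2379)*(-46 - 3168) = (8 + 26169)*(-3214) = 26177*(-3214) = -84132878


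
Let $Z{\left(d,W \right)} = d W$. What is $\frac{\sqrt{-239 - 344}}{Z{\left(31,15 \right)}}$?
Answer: $\frac{i \sqrt{583}}{465} \approx 0.051926 i$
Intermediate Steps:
$Z{\left(d,W \right)} = W d$
$\frac{\sqrt{-239 - 344}}{Z{\left(31,15 \right)}} = \frac{\sqrt{-239 - 344}}{15 \cdot 31} = \frac{\sqrt{-583}}{465} = i \sqrt{583} \cdot \frac{1}{465} = \frac{i \sqrt{583}}{465}$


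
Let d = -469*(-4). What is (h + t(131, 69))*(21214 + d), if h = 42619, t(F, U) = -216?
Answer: 979085270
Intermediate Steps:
d = 1876
(h + t(131, 69))*(21214 + d) = (42619 - 216)*(21214 + 1876) = 42403*23090 = 979085270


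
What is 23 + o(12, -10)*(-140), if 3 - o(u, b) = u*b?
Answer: -17197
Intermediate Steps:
o(u, b) = 3 - b*u (o(u, b) = 3 - u*b = 3 - b*u)
23 + o(12, -10)*(-140) = 23 + (3 - 1*(-10)*12)*(-140) = 23 + (3 + 120)*(-140) = 23 + 123*(-140) = 23 - 17220 = -17197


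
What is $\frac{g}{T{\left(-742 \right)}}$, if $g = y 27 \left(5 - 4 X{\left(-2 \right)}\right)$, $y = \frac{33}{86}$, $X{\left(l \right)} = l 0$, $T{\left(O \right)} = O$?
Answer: $- \frac{4455}{63812} \approx -0.069814$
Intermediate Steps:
$X{\left(l \right)} = 0$
$y = \frac{33}{86}$ ($y = 33 \cdot \frac{1}{86} = \frac{33}{86} \approx 0.38372$)
$g = \frac{4455}{86}$ ($g = \frac{33}{86} \cdot 27 \left(5 - 0\right) = \frac{891 \left(5 + 0\right)}{86} = \frac{891}{86} \cdot 5 = \frac{4455}{86} \approx 51.802$)
$\frac{g}{T{\left(-742 \right)}} = \frac{4455}{86 \left(-742\right)} = \frac{4455}{86} \left(- \frac{1}{742}\right) = - \frac{4455}{63812}$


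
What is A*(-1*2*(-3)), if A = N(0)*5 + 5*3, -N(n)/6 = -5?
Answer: 990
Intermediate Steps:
N(n) = 30 (N(n) = -6*(-5) = 30)
A = 165 (A = 30*5 + 5*3 = 150 + 15 = 165)
A*(-1*2*(-3)) = 165*(-1*2*(-3)) = 165*(-2*(-3)) = 165*6 = 990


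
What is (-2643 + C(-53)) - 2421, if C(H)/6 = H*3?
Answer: -6018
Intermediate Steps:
C(H) = 18*H (C(H) = 6*(H*3) = 6*(3*H) = 18*H)
(-2643 + C(-53)) - 2421 = (-2643 + 18*(-53)) - 2421 = (-2643 - 954) - 2421 = -3597 - 2421 = -6018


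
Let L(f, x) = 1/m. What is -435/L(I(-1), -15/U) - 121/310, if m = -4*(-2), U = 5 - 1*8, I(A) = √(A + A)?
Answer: -1078921/310 ≈ -3480.4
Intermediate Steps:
I(A) = √2*√A (I(A) = √(2*A) = √2*√A)
U = -3 (U = 5 - 8 = -3)
m = 8
L(f, x) = ⅛ (L(f, x) = 1/8 = ⅛)
-435/L(I(-1), -15/U) - 121/310 = -435/⅛ - 121/310 = -435*8 - 121*1/310 = -3480 - 121/310 = -1078921/310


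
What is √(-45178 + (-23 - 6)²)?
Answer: I*√44337 ≈ 210.56*I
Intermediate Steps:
√(-45178 + (-23 - 6)²) = √(-45178 + (-29)²) = √(-45178 + 841) = √(-44337) = I*√44337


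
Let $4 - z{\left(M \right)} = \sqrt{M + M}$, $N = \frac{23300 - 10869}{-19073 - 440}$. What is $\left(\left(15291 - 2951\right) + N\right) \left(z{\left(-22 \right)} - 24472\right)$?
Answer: $- \frac{5891355834852}{19513} - \frac{481555978 i \sqrt{11}}{19513} \approx -3.0192 \cdot 10^{8} - 81850.0 i$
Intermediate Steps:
$N = - \frac{12431}{19513}$ ($N = \frac{12431}{-19513} = 12431 \left(- \frac{1}{19513}\right) = - \frac{12431}{19513} \approx -0.63706$)
$z{\left(M \right)} = 4 - \sqrt{2} \sqrt{M}$ ($z{\left(M \right)} = 4 - \sqrt{M + M} = 4 - \sqrt{2 M} = 4 - \sqrt{2} \sqrt{M}$)
$\left(\left(15291 - 2951\right) + N\right) \left(z{\left(-22 \right)} - 24472\right) = \left(\left(15291 - 2951\right) - \frac{12431}{19513}\right) \left(\left(4 - \sqrt{2} \sqrt{-22}\right) - 24472\right) = \left(12340 - \frac{12431}{19513}\right) \left(\left(4 - \sqrt{2} i \sqrt{22}\right) - 24472\right) = \frac{240777989 \left(\left(4 - 2 i \sqrt{11}\right) - 24472\right)}{19513} = \frac{240777989 \left(-24468 - 2 i \sqrt{11}\right)}{19513} = - \frac{5891355834852}{19513} - \frac{481555978 i \sqrt{11}}{19513}$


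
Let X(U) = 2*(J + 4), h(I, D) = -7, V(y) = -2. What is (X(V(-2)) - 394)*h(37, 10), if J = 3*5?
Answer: 2492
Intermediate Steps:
J = 15
X(U) = 38 (X(U) = 2*(15 + 4) = 2*19 = 38)
(X(V(-2)) - 394)*h(37, 10) = (38 - 394)*(-7) = -356*(-7) = 2492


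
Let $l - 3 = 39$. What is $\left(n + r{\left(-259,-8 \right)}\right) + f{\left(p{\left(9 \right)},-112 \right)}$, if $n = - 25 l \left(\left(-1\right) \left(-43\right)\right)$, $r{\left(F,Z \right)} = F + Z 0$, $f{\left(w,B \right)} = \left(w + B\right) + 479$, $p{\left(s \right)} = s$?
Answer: $-45033$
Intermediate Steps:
$l = 42$ ($l = 3 + 39 = 42$)
$f{\left(w,B \right)} = 479 + B + w$ ($f{\left(w,B \right)} = \left(B + w\right) + 479 = 479 + B + w$)
$r{\left(F,Z \right)} = F$ ($r{\left(F,Z \right)} = F + 0 = F$)
$n = -45150$ ($n = \left(-25\right) 42 \left(\left(-1\right) \left(-43\right)\right) = \left(-1050\right) 43 = -45150$)
$\left(n + r{\left(-259,-8 \right)}\right) + f{\left(p{\left(9 \right)},-112 \right)} = \left(-45150 - 259\right) + \left(479 - 112 + 9\right) = -45409 + 376 = -45033$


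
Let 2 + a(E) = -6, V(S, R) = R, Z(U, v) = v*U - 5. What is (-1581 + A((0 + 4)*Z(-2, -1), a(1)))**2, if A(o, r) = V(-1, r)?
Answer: 2524921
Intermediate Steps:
Z(U, v) = -5 + U*v (Z(U, v) = U*v - 5 = -5 + U*v)
a(E) = -8 (a(E) = -2 - 6 = -8)
A(o, r) = r
(-1581 + A((0 + 4)*Z(-2, -1), a(1)))**2 = (-1581 - 8)**2 = (-1589)**2 = 2524921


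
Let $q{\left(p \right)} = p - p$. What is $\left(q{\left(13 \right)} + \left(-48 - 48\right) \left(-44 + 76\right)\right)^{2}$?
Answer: $9437184$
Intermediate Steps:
$q{\left(p \right)} = 0$
$\left(q{\left(13 \right)} + \left(-48 - 48\right) \left(-44 + 76\right)\right)^{2} = \left(0 + \left(-48 - 48\right) \left(-44 + 76\right)\right)^{2} = \left(0 - 3072\right)^{2} = \left(-3072\right)^{2} = 9437184$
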